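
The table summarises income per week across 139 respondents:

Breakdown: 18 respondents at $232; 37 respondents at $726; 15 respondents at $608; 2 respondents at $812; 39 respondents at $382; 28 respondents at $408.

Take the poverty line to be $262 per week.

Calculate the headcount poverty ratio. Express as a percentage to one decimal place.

18 of the 139 respondents have income below $262.
H = 18/139 = 12.9%.

12.9%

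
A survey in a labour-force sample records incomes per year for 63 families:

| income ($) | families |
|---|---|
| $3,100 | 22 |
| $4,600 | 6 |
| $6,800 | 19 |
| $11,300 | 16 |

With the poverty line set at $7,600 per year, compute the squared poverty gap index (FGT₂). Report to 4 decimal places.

0.1406

Incomes under z: 22×$3,100, 6×$4,600, 19×$6,800 (q = 47 of N = 63).
Relative gaps: (7600−3100)/7600 = 0.5921 (×22); (7600−4600)/7600 = 0.3947 (×6); (7600−6800)/7600 = 0.1053 (×19).
Squared: 0.3506 (×22); 0.1558 (×6); 0.0111 (×19).
Sum = 8.858380; P₂ = 8.858380 / 63 = 0.1406.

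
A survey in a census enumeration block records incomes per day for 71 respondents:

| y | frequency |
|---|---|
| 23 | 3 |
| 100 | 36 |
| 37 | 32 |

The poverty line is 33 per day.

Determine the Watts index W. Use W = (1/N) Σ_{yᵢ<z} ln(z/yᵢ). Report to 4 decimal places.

0.0153

Below the line: 3×23 (q = 3 of N = 71).
Log shortfalls: ln(33/23) = 0.3610 (×3).
W = 1.083040 / 71 = 0.0153.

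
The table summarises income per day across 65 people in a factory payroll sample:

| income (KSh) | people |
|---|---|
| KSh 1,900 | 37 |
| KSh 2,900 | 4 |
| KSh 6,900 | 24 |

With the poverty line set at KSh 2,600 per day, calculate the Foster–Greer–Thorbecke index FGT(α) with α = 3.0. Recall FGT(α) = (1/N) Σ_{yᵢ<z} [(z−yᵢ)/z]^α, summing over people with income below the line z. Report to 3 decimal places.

0.011

Poor units: 37×KSh 1,900 (q = 37 of N = 65).
Relative gaps: (2600−1900)/2600 = 0.2692 (×37).
Raised to α = 3.0: 0.01952 (×37).
Sum = 0.722064; FGT(3.0) = 0.722064 / 65 = 0.011.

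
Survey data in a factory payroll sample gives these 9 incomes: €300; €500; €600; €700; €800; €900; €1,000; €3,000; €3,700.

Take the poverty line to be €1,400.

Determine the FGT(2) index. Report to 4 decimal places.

Below the line: €300, €500, €600, €700, €800, €900, €1,000 (q = 7 of N = 9).
Normalized shortfalls: (1400−300)/1400 = 0.7857; (1400−500)/1400 = 0.6429; (1400−600)/1400 = 0.5714; (1400−700)/1400 = 0.5000; (1400−800)/1400 = 0.4286; (1400−900)/1400 = 0.3571; (1400−1000)/1400 = 0.2857.
Squared: 0.6173; 0.4133; 0.3265; 0.2500; 0.1837; 0.1276; 0.0816.
Sum = 2.000000; P₂ = 2.000000 / 9 = 0.2222.

0.2222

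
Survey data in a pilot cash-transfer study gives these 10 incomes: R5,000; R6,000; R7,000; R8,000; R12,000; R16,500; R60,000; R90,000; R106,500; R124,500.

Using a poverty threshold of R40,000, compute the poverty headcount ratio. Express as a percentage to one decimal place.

6 of the 10 people have income below R40,000.
H = 6/10 = 60.0%.

60.0%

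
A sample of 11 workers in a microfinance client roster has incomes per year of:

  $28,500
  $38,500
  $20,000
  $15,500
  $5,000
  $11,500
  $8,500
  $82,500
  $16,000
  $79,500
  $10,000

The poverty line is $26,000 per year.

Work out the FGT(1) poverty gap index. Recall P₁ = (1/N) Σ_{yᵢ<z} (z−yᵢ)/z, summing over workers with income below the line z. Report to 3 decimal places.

Below z: $5,000, $8,500, $10,000, $11,500, $15,500, $16,000, $20,000 (q = 7 of N = 11).
Gap ratios (z−y)/z: (26000−5000)/26000 = 0.8077; (26000−8500)/26000 = 0.6731; (26000−10000)/26000 = 0.6154; (26000−11500)/26000 = 0.5577; (26000−15500)/26000 = 0.4038; (26000−16000)/26000 = 0.3846; (26000−20000)/26000 = 0.2308.
Sum of shortfalls = 3.673077; P₁ averages over all N: 3.673077 / 11 = 0.334.

0.334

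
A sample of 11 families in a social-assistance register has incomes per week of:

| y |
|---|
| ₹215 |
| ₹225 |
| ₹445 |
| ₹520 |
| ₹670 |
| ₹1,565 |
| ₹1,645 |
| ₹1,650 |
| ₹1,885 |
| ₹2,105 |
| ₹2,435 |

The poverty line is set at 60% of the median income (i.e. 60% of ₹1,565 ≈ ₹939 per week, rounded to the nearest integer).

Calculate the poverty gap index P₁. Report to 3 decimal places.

Incomes under z: ₹215, ₹225, ₹445, ₹520, ₹670 (q = 5 of N = 11).
Shortfall ratios: (939−215)/939 = 0.7710; (939−225)/939 = 0.7604; (939−445)/939 = 0.5261; (939−520)/939 = 0.4462; (939−670)/939 = 0.2865.
Sum of shortfalls = 2.790202; P₁ averages over all N: 2.790202 / 11 = 0.254.

0.254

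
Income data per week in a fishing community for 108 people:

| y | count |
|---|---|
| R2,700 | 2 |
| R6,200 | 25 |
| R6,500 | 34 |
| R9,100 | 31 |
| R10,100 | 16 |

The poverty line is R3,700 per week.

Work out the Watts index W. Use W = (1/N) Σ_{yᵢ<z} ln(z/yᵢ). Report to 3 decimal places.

0.006

Below the line: 2×R2,700 (q = 2 of N = 108).
Log gaps: ln(3700/2700) = 0.3151 (×2).
W = 0.630162 / 108 = 0.006.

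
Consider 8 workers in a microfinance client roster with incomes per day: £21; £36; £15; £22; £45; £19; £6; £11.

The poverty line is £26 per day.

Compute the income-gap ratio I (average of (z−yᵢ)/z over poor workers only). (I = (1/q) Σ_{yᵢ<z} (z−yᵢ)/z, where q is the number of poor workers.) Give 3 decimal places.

Poor units: £6, £11, £15, £19, £21, £22 (q = 6 of N = 8).
Shortfall ratios (z−y)/z: 0.7692, 0.5769, 0.4231, 0.2692, 0.1923, 0.1538; sum = 2.384615.
I averages over the q = 6 poor units only: 2.384615 / 6 = 0.397.

0.397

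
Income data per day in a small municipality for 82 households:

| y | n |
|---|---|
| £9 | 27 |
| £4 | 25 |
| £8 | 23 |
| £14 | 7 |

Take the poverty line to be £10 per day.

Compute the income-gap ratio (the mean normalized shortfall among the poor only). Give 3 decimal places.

Below the line: 25×£4, 23×£8, 27×£9 (q = 75 of N = 82).
Shortfall ratios (z−y)/z: 0.6000 (×25), 0.2000 (×23), 0.1000 (×27); sum = 22.300000.
The income-gap ratio divides by q (the poor only): 22.300000 / 75 = 0.297.

0.297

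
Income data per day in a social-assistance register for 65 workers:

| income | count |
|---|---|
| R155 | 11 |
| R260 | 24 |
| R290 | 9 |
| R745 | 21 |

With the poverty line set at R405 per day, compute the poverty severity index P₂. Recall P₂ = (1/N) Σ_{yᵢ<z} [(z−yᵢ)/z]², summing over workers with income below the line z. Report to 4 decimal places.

0.1230

Poor units: 11×R155, 24×R260, 9×R290 (q = 44 of N = 65).
Normalized shortfalls: (405−155)/405 = 0.6173 (×11); (405−260)/405 = 0.3580 (×24); (405−290)/405 = 0.2840 (×9).
Squared: 0.3810 (×11); 0.1282 (×24); 0.0806 (×9).
Sum = 7.993446; P₂ = 7.993446 / 65 = 0.1230.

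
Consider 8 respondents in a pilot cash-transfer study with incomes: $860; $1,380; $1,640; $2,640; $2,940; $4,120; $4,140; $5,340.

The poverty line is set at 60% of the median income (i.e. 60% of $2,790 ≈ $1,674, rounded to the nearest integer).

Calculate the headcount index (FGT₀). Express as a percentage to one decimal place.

3 of the 8 respondents have income below $1,674.
H = 3/8 = 37.5%.

37.5%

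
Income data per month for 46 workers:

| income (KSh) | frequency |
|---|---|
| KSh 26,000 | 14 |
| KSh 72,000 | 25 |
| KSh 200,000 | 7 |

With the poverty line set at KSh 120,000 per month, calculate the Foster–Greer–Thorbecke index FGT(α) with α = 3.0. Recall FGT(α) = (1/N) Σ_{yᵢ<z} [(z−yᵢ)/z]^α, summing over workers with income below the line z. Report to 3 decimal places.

0.181

Below the line: 14×KSh 26,000, 25×KSh 72,000 (q = 39 of N = 46).
Gap ratios (z−y)/z: (120000−26000)/120000 = 0.7833 (×14); (120000−72000)/120000 = 0.4000 (×25).
Raised to α = 3.0: 0.48066 (×14); 0.06400 (×25).
Sum = 8.329269; FGT(3.0) = 8.329269 / 46 = 0.181.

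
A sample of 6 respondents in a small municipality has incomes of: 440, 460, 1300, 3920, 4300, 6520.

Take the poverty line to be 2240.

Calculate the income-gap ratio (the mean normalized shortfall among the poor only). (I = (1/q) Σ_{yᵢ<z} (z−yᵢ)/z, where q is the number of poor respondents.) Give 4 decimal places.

0.6726

Poor units: 440, 460, 1300 (q = 3 of N = 6).
Shortfall ratios (z−y)/z: 0.8036, 0.7946, 0.4196; sum = 2.017857.
I averages over the q = 3 poor units only: 2.017857 / 3 = 0.6726.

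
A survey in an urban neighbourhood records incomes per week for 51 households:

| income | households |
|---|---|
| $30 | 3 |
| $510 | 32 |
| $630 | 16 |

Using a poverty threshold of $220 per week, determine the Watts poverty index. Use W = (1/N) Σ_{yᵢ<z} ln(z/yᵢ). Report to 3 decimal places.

Poor units: 3×$30 (q = 3 of N = 51).
Log shortfalls: ln(220/30) = 1.9924 (×3).
W = 5.977290 / 51 = 0.117.

0.117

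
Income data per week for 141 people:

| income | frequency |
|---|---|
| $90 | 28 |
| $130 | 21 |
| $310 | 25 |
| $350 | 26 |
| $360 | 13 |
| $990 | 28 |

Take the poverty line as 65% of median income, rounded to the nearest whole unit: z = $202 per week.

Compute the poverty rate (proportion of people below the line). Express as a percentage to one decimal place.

49 of the 141 people have income below $202.
H = 49/141 = 34.8%.

34.8%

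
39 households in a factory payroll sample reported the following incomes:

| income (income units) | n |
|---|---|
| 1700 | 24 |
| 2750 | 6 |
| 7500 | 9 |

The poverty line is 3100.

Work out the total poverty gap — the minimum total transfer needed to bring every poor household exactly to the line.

35700

Poor units: 24×1700, 6×2750 (q = 30 of N = 39).
Individual gaps: 24×(3100−1700) = 33600; 6×(3100−2750) = 2100.
Aggregate gap = 35700.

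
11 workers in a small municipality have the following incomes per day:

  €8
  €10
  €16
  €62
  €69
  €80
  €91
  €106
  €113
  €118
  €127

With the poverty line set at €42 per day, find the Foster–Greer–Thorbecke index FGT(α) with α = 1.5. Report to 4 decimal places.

Incomes under z: €8, €10, €16 (q = 3 of N = 11).
Shortfall ratios: (42−8)/42 = 0.8095; (42−10)/42 = 0.7619; (42−16)/42 = 0.6190.
Raised to α = 1.5: 0.72836; 0.66504; 0.48706.
Sum = 1.880466; FGT(1.5) = 1.880466 / 11 = 0.1710.

0.1710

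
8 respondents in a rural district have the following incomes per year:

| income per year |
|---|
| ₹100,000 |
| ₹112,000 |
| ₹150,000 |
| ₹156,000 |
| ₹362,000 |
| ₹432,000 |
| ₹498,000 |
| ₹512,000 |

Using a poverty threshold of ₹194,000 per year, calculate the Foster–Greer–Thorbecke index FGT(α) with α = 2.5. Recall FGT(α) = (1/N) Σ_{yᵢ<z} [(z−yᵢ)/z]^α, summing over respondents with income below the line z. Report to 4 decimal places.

0.0401

Below z: ₹100,000, ₹112,000, ₹150,000, ₹156,000 (q = 4 of N = 8).
Gap ratios (z−y)/z: (194000−100000)/194000 = 0.4845; (194000−112000)/194000 = 0.4227; (194000−150000)/194000 = 0.2268; (194000−156000)/194000 = 0.1959.
Raised to α = 2.5: 0.16342; 0.11615; 0.02450; 0.01698.
Sum = 0.321055; FGT(2.5) = 0.321055 / 8 = 0.0401.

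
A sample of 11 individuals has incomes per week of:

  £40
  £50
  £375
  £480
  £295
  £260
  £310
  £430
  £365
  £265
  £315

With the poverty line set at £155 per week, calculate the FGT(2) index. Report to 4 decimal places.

0.0918

Incomes under z: £40, £50 (q = 2 of N = 11).
Shortfall ratios: (155−40)/155 = 0.7419; (155−50)/155 = 0.6774.
Squared: 0.5505; 0.4589.
Sum = 1.009365; P₂ = 1.009365 / 11 = 0.0918.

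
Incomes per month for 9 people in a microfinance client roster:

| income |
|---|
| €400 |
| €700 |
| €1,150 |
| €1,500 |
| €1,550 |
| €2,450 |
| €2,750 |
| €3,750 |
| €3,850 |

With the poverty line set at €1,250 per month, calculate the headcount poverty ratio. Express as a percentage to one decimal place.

3 of the 9 people have income below €1,250.
H = 3/9 = 33.3%.

33.3%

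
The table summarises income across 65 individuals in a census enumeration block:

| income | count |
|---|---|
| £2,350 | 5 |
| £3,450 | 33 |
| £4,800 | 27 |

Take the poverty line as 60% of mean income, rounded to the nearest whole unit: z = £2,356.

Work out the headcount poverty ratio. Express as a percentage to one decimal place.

7.7%

5 of the 65 individuals have income below £2,356.
H = 5/65 = 7.7%.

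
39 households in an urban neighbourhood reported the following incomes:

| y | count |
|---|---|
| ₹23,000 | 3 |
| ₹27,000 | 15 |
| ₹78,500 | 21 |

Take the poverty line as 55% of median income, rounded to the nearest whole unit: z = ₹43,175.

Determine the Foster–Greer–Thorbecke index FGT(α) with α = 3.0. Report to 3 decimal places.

0.028

Poor units: 3×₹23,000, 15×₹27,000 (q = 18 of N = 39).
Normalized shortfalls: (43175−23000)/43175 = 0.4673 (×3); (43175−27000)/43175 = 0.3746 (×15).
Raised to α = 3.0: 0.10203 (×3); 0.05258 (×15).
Sum = 1.094829; FGT(3.0) = 1.094829 / 39 = 0.028.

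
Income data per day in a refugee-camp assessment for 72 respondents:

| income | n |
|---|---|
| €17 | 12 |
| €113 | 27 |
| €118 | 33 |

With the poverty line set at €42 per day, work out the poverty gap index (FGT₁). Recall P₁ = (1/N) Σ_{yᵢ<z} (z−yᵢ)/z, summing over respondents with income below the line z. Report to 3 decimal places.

Incomes under z: 12×€17 (q = 12 of N = 72).
Shortfall ratios: (42−17)/42 = 0.5952 (×12).
Σ = 7.142857. Dividing by the full population N = 72 gives P₁ = 0.099.

0.099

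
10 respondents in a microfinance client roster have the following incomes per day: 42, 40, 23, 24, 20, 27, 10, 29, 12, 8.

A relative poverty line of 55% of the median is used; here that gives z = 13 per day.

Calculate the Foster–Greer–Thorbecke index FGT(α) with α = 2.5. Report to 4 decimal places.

Incomes under z: 8, 10, 12 (q = 3 of N = 10).
Gap ratios (z−y)/z: (13−8)/13 = 0.3846; (13−10)/13 = 0.2308; (13−12)/13 = 0.0769.
Raised to α = 2.5: 0.09174; 0.02558; 0.00164.
Sum = 0.118965; FGT(2.5) = 0.118965 / 10 = 0.0119.

0.0119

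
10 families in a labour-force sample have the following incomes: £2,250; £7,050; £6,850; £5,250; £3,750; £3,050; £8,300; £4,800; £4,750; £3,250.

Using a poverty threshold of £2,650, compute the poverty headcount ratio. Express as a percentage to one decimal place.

1 of the 10 families have income below £2,650.
H = 1/10 = 10.0%.

10.0%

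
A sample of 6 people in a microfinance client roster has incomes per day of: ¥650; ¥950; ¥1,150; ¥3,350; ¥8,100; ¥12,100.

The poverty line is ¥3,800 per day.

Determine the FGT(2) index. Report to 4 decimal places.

Poor units: ¥650, ¥950, ¥1,150, ¥3,350 (q = 4 of N = 6).
Normalized shortfalls: (3800−650)/3800 = 0.8289; (3800−950)/3800 = 0.7500; (3800−1150)/3800 = 0.6974; (3800−3350)/3800 = 0.1184.
Squared: 0.6872; 0.5625; 0.4863; 0.0140.
Sum = 1.750000; P₂ = 1.750000 / 6 = 0.2917.

0.2917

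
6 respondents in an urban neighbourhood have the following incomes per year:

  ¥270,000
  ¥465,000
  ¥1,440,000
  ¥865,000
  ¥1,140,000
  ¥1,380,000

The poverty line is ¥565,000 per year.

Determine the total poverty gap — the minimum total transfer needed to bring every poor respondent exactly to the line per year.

¥395,000

Poor units: ¥270,000, ¥465,000 (q = 2 of N = 6).
Individual gaps: 565000−270000 = 295000; 565000−465000 = 100000.
Aggregate gap = ¥395,000.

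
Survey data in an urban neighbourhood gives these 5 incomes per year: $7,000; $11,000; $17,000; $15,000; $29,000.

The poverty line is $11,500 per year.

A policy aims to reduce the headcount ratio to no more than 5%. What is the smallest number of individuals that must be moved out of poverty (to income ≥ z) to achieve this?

2

Currently q = 2 of N = 5 are below the line (H = 0.400).
A headcount ratio of at most 5% allows at most ⌊0.05 × 5⌋ = 0 poor individuals.
So at least 2 − 0 = 2 must be lifted.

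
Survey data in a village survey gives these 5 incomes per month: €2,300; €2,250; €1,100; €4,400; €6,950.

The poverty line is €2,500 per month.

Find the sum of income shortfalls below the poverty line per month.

Below z: €1,100, €2,250, €2,300 (q = 3 of N = 5).
Individual gaps: 2500−1100 = 1400; 2500−2250 = 250; 2500−2300 = 200.
Aggregate gap = €1,850.

€1,850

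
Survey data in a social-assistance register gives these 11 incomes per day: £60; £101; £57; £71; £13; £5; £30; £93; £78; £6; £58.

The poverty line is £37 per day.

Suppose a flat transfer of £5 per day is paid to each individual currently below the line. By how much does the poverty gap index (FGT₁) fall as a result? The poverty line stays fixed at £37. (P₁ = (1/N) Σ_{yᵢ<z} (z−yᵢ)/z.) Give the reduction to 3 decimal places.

0.049

Before: below the line — £5, £6, £13, £30; poverty gap index (FGT₁) = 0.23096.
After the £5 transfer: below the line — £10, £11, £18, £35; poverty gap index (FGT₁) = 0.18182.
Reduction = 0.23096 − 0.18182 = 0.049.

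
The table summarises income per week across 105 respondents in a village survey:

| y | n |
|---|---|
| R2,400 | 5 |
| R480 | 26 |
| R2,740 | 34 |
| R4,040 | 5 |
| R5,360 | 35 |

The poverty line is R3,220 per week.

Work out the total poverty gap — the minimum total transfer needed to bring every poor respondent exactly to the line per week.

Incomes under z: 26×R480, 5×R2,400, 34×R2,740 (q = 65 of N = 105).
Individual gaps: 26×(3220−480) = 71240; 5×(3220−2400) = 4100; 34×(3220−2740) = 16320.
Aggregate gap = R91,660.

R91,660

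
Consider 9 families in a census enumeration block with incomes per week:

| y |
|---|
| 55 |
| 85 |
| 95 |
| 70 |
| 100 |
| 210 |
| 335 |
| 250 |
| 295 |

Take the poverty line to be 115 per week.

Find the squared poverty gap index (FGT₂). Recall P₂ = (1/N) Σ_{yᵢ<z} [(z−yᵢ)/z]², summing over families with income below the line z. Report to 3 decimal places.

0.060

Incomes under z: 55, 70, 85, 95, 100 (q = 5 of N = 9).
Relative gaps: (115−55)/115 = 0.5217; (115−70)/115 = 0.3913; (115−85)/115 = 0.2609; (115−95)/115 = 0.1739; (115−100)/115 = 0.1304.
Squared: 0.2722; 0.1531; 0.0681; 0.0302; 0.0170.
Sum = 0.540643; P₂ = 0.540643 / 9 = 0.060.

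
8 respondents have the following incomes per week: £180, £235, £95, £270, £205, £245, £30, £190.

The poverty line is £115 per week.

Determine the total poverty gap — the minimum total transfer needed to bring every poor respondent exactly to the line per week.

£105

Poor units: £30, £95 (q = 2 of N = 8).
Individual gaps: 115−30 = 85; 115−95 = 20.
Aggregate gap = £105.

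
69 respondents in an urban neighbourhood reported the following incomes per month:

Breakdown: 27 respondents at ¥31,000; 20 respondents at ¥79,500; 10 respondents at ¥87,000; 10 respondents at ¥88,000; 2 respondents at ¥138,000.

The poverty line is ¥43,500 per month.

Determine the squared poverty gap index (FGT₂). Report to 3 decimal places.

0.032

Poor units: 27×¥31,000 (q = 27 of N = 69).
Shortfall ratios: (43500−31000)/43500 = 0.2874 (×27).
Squared: 0.0826 (×27).
Sum = 2.229489; P₂ = 2.229489 / 69 = 0.032.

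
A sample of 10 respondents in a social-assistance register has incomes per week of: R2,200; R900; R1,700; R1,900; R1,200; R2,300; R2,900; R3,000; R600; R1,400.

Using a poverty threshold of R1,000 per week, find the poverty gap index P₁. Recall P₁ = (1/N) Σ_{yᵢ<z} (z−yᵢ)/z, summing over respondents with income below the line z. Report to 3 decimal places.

0.050

Incomes under z: R600, R900 (q = 2 of N = 10).
Shortfall ratios: (1000−600)/1000 = 0.4000; (1000−900)/1000 = 0.1000.
Σ = 0.500000. Dividing by the full population N = 10 gives P₁ = 0.050.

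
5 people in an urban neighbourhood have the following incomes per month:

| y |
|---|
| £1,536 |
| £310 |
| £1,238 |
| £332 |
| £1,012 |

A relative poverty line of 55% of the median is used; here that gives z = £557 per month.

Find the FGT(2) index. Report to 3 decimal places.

Poor units: £310, £332 (q = 2 of N = 5).
Relative gaps: (557−310)/557 = 0.4434; (557−332)/557 = 0.4039.
Squared: 0.1966; 0.1632.
Sum = 0.359821; P₂ = 0.359821 / 5 = 0.072.

0.072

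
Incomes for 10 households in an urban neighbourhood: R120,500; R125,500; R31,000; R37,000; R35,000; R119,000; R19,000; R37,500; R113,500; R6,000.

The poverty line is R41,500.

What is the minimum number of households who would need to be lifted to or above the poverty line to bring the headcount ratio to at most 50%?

1

Currently q = 6 of N = 10 are below the line (H = 0.600).
A headcount ratio of at most 50% allows at most ⌊0.50 × 10⌋ = 5 poor households.
So at least 6 − 5 = 1 must be lifted.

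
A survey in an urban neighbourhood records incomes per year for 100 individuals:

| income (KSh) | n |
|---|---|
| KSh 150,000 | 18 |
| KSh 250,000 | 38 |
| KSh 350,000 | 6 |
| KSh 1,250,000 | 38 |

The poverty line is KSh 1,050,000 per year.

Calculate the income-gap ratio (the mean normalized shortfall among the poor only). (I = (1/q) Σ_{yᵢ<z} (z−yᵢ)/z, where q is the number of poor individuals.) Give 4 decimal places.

0.7803

Below z: 18×KSh 150,000, 38×KSh 250,000, 6×KSh 350,000 (q = 62 of N = 100).
Relative gaps: 0.8571 (×18), 0.7619 (×38), 0.6667 (×6); sum = 48.380952.
I averages over the q = 62 poor units only: 48.380952 / 62 = 0.7803.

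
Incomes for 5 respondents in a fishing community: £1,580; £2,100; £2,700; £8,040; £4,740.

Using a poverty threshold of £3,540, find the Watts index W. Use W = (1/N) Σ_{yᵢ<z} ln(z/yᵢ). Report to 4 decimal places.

Below z: £1,580, £2,100, £2,700 (q = 3 of N = 5).
Log shortfalls: ln(3540/1580) = 0.8067; ln(3540/2100) = 0.5222; ln(3540/2700) = 0.2709.
W = 1.599766 / 5 = 0.3200.

0.3200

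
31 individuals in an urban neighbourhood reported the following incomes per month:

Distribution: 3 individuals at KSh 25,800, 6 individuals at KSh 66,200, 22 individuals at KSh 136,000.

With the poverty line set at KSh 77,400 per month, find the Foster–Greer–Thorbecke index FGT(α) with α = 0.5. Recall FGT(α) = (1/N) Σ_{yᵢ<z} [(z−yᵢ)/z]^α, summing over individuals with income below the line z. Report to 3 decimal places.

0.153

Below z: 3×KSh 25,800, 6×KSh 66,200 (q = 9 of N = 31).
Normalized shortfalls: (77400−25800)/77400 = 0.6667 (×3); (77400−66200)/77400 = 0.1447 (×6).
Raised to α = 0.5: 0.81650 (×3); 0.38040 (×6).
Sum = 4.731879; FGT(0.5) = 4.731879 / 31 = 0.153.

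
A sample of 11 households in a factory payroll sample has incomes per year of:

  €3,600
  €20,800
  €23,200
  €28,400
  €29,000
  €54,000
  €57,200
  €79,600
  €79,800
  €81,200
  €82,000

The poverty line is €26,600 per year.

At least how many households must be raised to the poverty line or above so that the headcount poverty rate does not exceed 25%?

1

Currently q = 3 of N = 11 are below the line (H = 0.273).
A headcount ratio of at most 25% allows at most ⌊0.25 × 11⌋ = 2 poor households.
So at least 3 − 2 = 1 must be lifted.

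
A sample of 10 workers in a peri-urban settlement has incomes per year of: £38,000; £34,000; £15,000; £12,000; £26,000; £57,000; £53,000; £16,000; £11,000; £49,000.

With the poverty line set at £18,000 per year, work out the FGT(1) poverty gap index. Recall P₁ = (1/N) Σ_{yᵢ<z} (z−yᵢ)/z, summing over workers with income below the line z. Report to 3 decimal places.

0.100

Below z: £11,000, £12,000, £15,000, £16,000 (q = 4 of N = 10).
Normalized shortfalls: (18000−11000)/18000 = 0.3889; (18000−12000)/18000 = 0.3333; (18000−15000)/18000 = 0.1667; (18000−16000)/18000 = 0.1111.
Sum of shortfalls = 1.000000; P₁ averages over all N: 1.000000 / 10 = 0.100.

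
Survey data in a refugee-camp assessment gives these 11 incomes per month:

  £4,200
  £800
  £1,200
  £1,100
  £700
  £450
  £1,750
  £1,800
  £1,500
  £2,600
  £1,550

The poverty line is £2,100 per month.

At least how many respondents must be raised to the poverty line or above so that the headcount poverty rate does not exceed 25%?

9 of the 11 respondents are poor, so H = 9/11 = 0.818.
A headcount ratio of at most 25% allows at most ⌊0.25 × 11⌋ = 2 poor respondents.
So at least 9 − 2 = 7 must be lifted.

7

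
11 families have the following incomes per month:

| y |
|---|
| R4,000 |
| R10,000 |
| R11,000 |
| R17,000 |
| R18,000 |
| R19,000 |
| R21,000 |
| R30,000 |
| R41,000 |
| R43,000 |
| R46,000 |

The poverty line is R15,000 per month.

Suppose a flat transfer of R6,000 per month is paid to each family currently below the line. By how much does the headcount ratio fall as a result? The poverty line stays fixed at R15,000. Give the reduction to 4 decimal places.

0.1818

Before: below the line — R4,000, R10,000, R11,000; headcount ratio = 0.272727.
After the R6,000 transfer: below the line — R10,000; headcount ratio = 0.090909.
Reduction = 0.272727 − 0.090909 = 0.1818.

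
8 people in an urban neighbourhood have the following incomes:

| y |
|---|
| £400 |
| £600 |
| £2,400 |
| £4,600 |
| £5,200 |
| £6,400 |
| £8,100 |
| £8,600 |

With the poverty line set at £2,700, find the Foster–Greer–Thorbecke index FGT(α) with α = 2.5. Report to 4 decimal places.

Below z: £400, £600, £2,400 (q = 3 of N = 8).
Gap ratios (z−y)/z: (2700−400)/2700 = 0.8519; (2700−600)/2700 = 0.7778; (2700−2400)/2700 = 0.1111.
Raised to α = 2.5: 0.66975; 0.53351; 0.00412.
Sum = 1.207367; FGT(2.5) = 1.207367 / 8 = 0.1509.

0.1509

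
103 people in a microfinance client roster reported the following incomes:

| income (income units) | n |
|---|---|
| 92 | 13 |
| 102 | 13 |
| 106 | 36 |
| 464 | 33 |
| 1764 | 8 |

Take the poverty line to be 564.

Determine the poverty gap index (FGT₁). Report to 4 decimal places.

Poor units: 13×92, 13×102, 36×106, 33×464 (q = 95 of N = 103).
Shortfall ratios: (564−92)/564 = 0.8369 (×13); (564−102)/564 = 0.8191 (×13); (564−106)/564 = 0.8121 (×36); (564−464)/564 = 0.1773 (×33).
Sum of shortfalls = 56.613475; P₁ averages over all N: 56.613475 / 103 = 0.5496.

0.5496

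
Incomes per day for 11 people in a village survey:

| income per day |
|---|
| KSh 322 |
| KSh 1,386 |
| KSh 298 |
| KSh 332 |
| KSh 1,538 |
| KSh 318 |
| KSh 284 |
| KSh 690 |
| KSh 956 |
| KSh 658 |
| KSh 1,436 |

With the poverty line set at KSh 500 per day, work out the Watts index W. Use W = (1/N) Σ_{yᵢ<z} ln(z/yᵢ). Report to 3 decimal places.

Incomes under z: KSh 284, KSh 298, KSh 318, KSh 322, KSh 332 (q = 5 of N = 11).
Log gaps: ln(500/284) = 0.5656; ln(500/298) = 0.5175; ln(500/318) = 0.4526; ln(500/322) = 0.4401; ln(500/332) = 0.4095.
W = 2.385235 / 11 = 0.217.

0.217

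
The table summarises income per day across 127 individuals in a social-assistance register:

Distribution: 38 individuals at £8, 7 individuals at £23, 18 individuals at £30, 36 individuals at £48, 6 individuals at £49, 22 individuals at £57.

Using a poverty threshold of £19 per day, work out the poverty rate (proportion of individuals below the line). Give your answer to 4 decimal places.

0.2992

38 of the 127 individuals have income below £19.
H = 38/127 = 0.2992.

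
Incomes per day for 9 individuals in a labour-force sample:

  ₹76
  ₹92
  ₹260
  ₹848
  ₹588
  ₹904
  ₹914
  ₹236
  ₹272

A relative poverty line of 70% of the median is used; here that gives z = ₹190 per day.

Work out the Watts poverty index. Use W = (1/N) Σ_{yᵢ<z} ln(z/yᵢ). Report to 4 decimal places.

Poor units: ₹76, ₹92 (q = 2 of N = 9).
ln(z/y) terms: ln(190/76) = 0.9163; ln(190/92) = 0.7252.
W = 1.641526 / 9 = 0.1824.

0.1824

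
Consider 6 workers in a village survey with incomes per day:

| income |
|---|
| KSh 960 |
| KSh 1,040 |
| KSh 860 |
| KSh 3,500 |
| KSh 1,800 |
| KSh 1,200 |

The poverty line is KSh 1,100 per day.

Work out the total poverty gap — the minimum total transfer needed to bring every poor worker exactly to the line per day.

KSh 440

Below z: KSh 860, KSh 960, KSh 1,040 (q = 3 of N = 6).
Individual gaps: 1100−860 = 240; 1100−960 = 140; 1100−1040 = 60.
Aggregate gap = KSh 440.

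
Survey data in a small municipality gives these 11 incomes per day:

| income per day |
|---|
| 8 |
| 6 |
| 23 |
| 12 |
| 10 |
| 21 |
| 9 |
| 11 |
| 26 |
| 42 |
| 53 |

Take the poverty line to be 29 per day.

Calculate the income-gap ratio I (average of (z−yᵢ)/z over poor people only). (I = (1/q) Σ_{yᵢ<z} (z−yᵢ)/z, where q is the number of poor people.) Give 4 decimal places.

0.5172

Incomes under z: 6, 8, 9, 10, 11, 12, 21, 23, 26 (q = 9 of N = 11).
Relative gaps: 0.7931, 0.7241, 0.6897, 0.6552, 0.6207, 0.5862, 0.2759, 0.2069, 0.1034; sum = 4.655172.
I averages over the q = 9 poor units only: 4.655172 / 9 = 0.5172.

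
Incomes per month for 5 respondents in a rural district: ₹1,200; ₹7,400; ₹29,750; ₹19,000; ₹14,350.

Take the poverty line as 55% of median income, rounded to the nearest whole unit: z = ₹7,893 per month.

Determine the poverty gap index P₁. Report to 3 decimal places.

0.182

Below the line: ₹1,200, ₹7,400 (q = 2 of N = 5).
Gap ratios (z−y)/z: (7893−1200)/7893 = 0.8480; (7893−7400)/7893 = 0.0625.
Σ = 0.910427. Dividing by the full population N = 5 gives P₁ = 0.182.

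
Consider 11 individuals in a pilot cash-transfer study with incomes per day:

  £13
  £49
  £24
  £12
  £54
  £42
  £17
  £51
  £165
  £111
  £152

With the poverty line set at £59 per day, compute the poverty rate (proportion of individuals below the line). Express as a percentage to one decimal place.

8 of the 11 individuals have income below £59.
H = 8/11 = 72.7%.

72.7%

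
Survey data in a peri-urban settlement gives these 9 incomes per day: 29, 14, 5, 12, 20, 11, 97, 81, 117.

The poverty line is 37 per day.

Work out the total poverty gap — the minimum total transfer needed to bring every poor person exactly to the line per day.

Below the line: 5, 11, 12, 14, 20, 29 (q = 6 of N = 9).
Individual gaps: 37−5 = 32; 37−11 = 26; 37−12 = 25; 37−14 = 23; 37−20 = 17; 37−29 = 8.
Aggregate gap = 131.

131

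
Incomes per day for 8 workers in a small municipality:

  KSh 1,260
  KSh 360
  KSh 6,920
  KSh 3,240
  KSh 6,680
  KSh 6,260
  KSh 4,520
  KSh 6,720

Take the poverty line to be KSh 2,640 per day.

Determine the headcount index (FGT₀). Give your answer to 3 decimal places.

2 of the 8 workers have income below KSh 2,640.
H = 2/8 = 0.250.

0.250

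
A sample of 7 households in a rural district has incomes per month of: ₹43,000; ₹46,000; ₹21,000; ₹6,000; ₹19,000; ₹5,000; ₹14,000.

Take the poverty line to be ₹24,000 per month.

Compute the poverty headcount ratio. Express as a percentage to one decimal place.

5 of the 7 households have income below ₹24,000.
H = 5/7 = 71.4%.

71.4%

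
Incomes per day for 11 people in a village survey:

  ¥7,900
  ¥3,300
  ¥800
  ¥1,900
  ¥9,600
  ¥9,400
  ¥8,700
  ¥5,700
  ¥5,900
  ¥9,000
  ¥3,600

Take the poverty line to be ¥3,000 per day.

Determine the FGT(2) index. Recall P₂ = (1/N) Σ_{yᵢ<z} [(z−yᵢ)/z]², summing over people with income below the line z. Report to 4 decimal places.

0.0611

Incomes under z: ¥800, ¥1,900 (q = 2 of N = 11).
Relative gaps: (3000−800)/3000 = 0.7333; (3000−1900)/3000 = 0.3667.
Squared: 0.5378; 0.1344.
Sum = 0.672222; P₂ = 0.672222 / 11 = 0.0611.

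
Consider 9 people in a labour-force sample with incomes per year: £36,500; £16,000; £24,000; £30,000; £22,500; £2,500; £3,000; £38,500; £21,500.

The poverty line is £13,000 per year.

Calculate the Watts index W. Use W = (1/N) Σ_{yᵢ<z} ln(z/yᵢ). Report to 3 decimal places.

Incomes under z: £2,500, £3,000 (q = 2 of N = 9).
Log shortfalls: ln(13000/2500) = 1.6487; ln(13000/3000) = 1.4663.
W = 3.114996 / 9 = 0.346.

0.346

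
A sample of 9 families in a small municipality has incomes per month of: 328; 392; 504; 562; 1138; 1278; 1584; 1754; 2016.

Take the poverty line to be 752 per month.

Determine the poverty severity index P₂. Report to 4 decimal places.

0.0800

Below the line: 328, 392, 504, 562 (q = 4 of N = 9).
Normalized shortfalls: (752−328)/752 = 0.5638; (752−392)/752 = 0.4787; (752−504)/752 = 0.3298; (752−562)/752 = 0.2527.
Squared: 0.3179; 0.2292; 0.1088; 0.0638.
Sum = 0.719677; P₂ = 0.719677 / 9 = 0.0800.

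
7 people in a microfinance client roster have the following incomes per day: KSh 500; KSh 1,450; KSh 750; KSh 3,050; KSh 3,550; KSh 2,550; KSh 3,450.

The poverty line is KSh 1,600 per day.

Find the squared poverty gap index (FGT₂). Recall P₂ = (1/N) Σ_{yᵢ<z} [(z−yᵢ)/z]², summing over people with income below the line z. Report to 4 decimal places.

0.1091

Incomes under z: KSh 500, KSh 750, KSh 1,450 (q = 3 of N = 7).
Normalized shortfalls: (1600−500)/1600 = 0.6875; (1600−750)/1600 = 0.5312; (1600−1450)/1600 = 0.0938.
Squared: 0.4727; 0.2822; 0.0088.
Sum = 0.763672; P₂ = 0.763672 / 7 = 0.1091.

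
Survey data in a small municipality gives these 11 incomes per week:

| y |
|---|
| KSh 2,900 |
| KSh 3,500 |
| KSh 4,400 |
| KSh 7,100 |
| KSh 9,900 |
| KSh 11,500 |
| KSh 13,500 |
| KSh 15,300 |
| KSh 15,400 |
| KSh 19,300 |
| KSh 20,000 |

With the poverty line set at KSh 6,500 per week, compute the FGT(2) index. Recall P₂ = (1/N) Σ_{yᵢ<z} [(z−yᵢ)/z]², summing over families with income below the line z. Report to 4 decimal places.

0.0567

Below z: KSh 2,900, KSh 3,500, KSh 4,400 (q = 3 of N = 11).
Relative gaps: (6500−2900)/6500 = 0.5538; (6500−3500)/6500 = 0.4615; (6500−4400)/6500 = 0.3231.
Squared: 0.3067; 0.2130; 0.1044.
Sum = 0.624142; P₂ = 0.624142 / 11 = 0.0567.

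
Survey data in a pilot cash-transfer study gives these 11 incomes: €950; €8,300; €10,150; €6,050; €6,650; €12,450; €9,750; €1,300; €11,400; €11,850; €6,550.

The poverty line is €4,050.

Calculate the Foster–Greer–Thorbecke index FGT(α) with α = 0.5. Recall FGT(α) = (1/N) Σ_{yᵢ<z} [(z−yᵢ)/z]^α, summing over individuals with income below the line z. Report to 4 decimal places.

0.1544

Below the line: €950, €1,300 (q = 2 of N = 11).
Gap ratios (z−y)/z: (4050−950)/4050 = 0.7654; (4050−1300)/4050 = 0.6790.
Raised to α = 0.5: 0.87489; 0.82402.
Sum = 1.698912; FGT(0.5) = 1.698912 / 11 = 0.1544.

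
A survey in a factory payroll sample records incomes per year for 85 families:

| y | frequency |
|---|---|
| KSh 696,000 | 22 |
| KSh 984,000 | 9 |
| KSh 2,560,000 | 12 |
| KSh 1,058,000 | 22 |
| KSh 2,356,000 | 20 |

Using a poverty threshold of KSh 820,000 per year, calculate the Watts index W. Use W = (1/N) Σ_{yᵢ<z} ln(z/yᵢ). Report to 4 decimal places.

0.0424

Incomes under z: 22×KSh 696,000 (q = 22 of N = 85).
Log gaps: ln(820000/696000) = 0.1640 (×22).
W = 3.607003 / 85 = 0.0424.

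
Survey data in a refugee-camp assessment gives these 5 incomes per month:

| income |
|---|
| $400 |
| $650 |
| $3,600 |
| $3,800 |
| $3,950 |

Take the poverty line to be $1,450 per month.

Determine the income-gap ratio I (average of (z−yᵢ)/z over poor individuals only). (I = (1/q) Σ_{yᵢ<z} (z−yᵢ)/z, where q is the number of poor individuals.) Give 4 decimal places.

0.6379

Poor units: $400, $650 (q = 2 of N = 5).
Relative gaps: 0.7241, 0.5517; sum = 1.275862.
The income-gap ratio divides by q (the poor only): 1.275862 / 2 = 0.6379.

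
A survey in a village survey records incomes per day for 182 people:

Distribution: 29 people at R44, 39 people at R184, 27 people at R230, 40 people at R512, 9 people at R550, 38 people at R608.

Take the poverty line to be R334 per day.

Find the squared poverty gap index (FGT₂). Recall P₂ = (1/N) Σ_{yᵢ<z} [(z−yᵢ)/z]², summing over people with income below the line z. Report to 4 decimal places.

0.1777

Below the line: 29×R44, 39×R184, 27×R230 (q = 95 of N = 182).
Relative gaps: (334−44)/334 = 0.8683 (×29); (334−184)/334 = 0.4491 (×39); (334−230)/334 = 0.3114 (×27).
Squared: 0.7539 (×29); 0.2017 (×39); 0.0970 (×27).
Sum = 32.346373; P₂ = 32.346373 / 182 = 0.1777.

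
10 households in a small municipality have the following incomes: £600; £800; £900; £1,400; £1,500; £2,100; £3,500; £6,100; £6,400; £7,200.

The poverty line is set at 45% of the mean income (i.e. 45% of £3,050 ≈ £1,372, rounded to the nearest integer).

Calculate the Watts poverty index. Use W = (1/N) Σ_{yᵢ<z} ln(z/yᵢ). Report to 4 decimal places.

0.1788

Incomes under z: £600, £800, £900 (q = 3 of N = 10).
ln(z/y) terms: ln(1372/600) = 0.8271; ln(1372/800) = 0.5394; ln(1372/900) = 0.4216.
W = 1.788138 / 10 = 0.1788.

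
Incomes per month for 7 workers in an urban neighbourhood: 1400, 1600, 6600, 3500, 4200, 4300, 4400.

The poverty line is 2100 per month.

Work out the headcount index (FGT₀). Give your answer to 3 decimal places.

2 of the 7 workers have income below 2100.
H = 2/7 = 0.286.

0.286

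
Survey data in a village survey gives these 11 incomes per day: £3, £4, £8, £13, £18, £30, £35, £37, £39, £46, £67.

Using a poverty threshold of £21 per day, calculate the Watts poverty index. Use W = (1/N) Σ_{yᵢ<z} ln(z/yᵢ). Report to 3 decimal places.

0.473

Poor units: £3, £4, £8, £13, £18 (q = 5 of N = 11).
Log shortfalls: ln(21/3) = 1.9459; ln(21/4) = 1.6582; ln(21/8) = 0.9651; ln(21/13) = 0.4796; ln(21/18) = 0.1542.
W = 5.202943 / 11 = 0.473.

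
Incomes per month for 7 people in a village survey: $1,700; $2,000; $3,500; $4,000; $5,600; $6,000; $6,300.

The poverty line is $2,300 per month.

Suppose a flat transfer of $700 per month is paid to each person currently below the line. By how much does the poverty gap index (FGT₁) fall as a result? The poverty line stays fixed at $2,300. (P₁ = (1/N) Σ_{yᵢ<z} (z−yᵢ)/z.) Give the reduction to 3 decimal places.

0.056

Before: below the line — $1,700, $2,000; poverty gap index (FGT₁) = 0.05590.
After the $700 transfer: below the line — none; poverty gap index (FGT₁) = 0.00000.
Reduction = 0.05590 − 0.00000 = 0.056.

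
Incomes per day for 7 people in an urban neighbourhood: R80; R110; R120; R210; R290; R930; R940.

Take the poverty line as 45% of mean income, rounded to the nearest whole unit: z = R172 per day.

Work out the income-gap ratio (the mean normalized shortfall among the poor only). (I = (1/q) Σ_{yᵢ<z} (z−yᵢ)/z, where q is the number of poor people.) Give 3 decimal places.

0.399

Below the line: R80, R110, R120 (q = 3 of N = 7).
Relative gaps: 0.5349, 0.3605, 0.3023; sum = 1.197674.
I averages over the q = 3 poor units only: 1.197674 / 3 = 0.399.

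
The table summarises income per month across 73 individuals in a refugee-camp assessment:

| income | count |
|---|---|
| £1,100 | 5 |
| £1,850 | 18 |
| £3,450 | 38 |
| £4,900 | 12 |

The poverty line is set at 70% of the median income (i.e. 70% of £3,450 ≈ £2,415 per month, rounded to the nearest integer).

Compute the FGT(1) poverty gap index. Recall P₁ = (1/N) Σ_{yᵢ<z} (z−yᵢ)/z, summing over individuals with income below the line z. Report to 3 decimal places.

Poor units: 5×£1,100, 18×£1,850 (q = 23 of N = 73).
Normalized shortfalls: (2415−1100)/2415 = 0.5445 (×5); (2415−1850)/2415 = 0.2340 (×18).
Sum of shortfalls = 6.933747; P₁ averages over all N: 6.933747 / 73 = 0.095.

0.095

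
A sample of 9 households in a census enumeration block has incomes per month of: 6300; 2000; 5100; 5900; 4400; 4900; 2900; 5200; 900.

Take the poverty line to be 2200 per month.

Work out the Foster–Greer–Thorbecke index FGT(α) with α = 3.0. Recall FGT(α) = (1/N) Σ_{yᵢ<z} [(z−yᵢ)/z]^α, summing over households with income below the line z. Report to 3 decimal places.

0.023

Incomes under z: 900, 2000 (q = 2 of N = 9).
Shortfall ratios: (2200−900)/2200 = 0.5909; (2200−2000)/2200 = 0.0909.
Raised to α = 3.0: 0.20633; 0.00075.
Sum = 0.207081; FGT(3.0) = 0.207081 / 9 = 0.023.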